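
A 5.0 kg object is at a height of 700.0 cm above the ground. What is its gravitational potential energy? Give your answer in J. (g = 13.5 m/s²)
PE = mgh = 5 kg × 13.5 m/s² × 7 m = 472.5 J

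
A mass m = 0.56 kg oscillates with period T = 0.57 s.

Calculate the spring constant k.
T = 2π√(m/k) → k = m(2π/T)² = 0.56×(2π/0.57)² = 68.05 N/m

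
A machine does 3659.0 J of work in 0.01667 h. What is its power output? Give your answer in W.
P = W/t = 3659 J / 60.01 s = 60.97 W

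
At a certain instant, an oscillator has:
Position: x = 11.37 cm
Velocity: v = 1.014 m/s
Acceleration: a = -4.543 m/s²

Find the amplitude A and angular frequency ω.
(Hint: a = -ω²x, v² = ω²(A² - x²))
a = −ω²x → ω = √(|a|/x) = √(4.543/0.1137) = 6.321 rad/s
v² = ω²(A² − x²) → A = √(x² + v²/ω²) = √(0.1137² + 1.014²/6.321²) = 0.1966 m = 19.66 cm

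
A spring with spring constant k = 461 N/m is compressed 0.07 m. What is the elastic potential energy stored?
PE = ½kx² = ½×461×0.07² = 1.129 J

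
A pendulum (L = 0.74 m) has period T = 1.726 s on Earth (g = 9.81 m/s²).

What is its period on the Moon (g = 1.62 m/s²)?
T = 2π√(L/g), so T_moon/T_earth = √(g_earth/g_moon)
T_moon = 2π√(0.74/1.62) = 4.247 s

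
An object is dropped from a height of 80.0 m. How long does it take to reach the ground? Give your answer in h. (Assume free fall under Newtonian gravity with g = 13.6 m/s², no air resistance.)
t = √(2h/g) (with unit conversion) = 0.0009528 h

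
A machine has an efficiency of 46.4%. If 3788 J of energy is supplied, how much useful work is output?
W_out = η × W_in = 0.464 × 3788 = 1757.6 J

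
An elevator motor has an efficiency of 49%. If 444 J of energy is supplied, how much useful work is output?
W_out = η × W_in = 0.49 × 444 = 217.56 J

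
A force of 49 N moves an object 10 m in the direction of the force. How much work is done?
W = Fd = 49×10 = 490.0 J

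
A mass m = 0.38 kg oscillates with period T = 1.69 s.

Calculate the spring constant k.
T = 2π√(m/k) → k = m(2π/T)² = 0.38×(2π/1.69)² = 5.253 N/m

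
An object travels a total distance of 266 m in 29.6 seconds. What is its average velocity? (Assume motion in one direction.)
v_avg = Δd / Δt = 266 / 29.6 = 8.99 m/s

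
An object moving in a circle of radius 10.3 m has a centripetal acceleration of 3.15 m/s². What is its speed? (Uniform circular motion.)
v = √(a_c × r) = √(3.15 × 10.3) = 5.7 m/s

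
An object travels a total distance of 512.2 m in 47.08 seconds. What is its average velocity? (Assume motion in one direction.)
v_avg = Δd / Δt = 512.2 / 47.08 = 10.88 m/s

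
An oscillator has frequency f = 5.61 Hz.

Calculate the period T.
T = 1/f = 1/5.61 = 0.1783 s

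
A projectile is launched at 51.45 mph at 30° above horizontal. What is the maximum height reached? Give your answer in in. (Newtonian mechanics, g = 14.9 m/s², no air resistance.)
H = v₀²sin²(θ)/(2g) (with unit conversion) = 174.7 in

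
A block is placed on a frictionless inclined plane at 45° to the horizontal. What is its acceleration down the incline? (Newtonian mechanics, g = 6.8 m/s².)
a = g sin(θ) = 6.8 × sin(45°) = 6.8 × 0.7071 = 4.81 m/s²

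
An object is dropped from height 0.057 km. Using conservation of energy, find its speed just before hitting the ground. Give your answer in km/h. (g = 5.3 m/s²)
mgh = ½mv² → v = √(2gh) = √(2×5.3×57) = 24.58 m/s = 88.49 km/h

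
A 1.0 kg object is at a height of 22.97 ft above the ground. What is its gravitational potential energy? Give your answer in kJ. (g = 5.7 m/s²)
PE = mgh = 1 kg × 5.7 m/s² × 7.001 m = 39.91 J = 0.03991 kJ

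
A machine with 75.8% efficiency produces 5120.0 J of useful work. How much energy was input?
W_in = W_out/η = 5120.0/0.758 = 6754.6 J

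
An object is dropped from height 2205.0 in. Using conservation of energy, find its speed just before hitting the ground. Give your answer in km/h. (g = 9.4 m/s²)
mgh = ½mv² → v = √(2gh) = √(2×9.4×56.01) = 32.45 m/s = 116.8 km/h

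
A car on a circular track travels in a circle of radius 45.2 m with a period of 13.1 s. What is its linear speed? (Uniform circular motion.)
v = 2πr/T = 2π×45.2/13.1 = 21.68 m/s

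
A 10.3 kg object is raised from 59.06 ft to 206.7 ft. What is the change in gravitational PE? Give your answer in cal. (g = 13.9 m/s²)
ΔPE = mg(h₂ − h₁) = 10.3 kg × 13.9 m/s² × (63 − 18) m = 6443 J = 1540.0 cal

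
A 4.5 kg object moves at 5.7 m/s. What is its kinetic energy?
KE = ½mv² = ½×4.5×5.7² = 73.1025 J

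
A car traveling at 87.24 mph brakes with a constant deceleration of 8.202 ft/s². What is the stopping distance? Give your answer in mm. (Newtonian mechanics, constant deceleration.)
d = v₀² / (2a) (with unit conversion) = 304200.0 mm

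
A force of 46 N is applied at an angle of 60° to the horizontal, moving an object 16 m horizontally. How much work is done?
W = Fd cosθ = 46×16×cos(60°) = 368.0 J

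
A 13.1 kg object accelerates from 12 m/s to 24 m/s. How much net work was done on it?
W_net = ΔKE = ½m(v₂² − v₁²) = ½×13.1×(24² − 12²) = 2829.6 J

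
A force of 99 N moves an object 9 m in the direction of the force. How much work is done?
W = Fd = 99×9 = 891.0 J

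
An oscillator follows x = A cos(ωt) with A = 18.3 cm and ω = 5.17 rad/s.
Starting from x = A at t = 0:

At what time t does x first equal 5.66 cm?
cos(ωt) = x/A = 5.66/18.3 = 0.3093
ωt = arccos(0.3093) = 1.256 rad
t = 1.256/5.17 = 0.243 s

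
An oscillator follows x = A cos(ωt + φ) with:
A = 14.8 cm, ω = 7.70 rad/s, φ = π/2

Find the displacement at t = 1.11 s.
x = A cos(ωt + φ) = 14.8×cos(7.7×1.11 + π/2) = -11.39 cm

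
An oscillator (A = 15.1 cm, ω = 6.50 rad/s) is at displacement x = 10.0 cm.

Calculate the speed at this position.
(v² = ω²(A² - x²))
v = ω√(A² − x²) = 6.5×√(0.151² − 0.1²) = 0.7354 m/s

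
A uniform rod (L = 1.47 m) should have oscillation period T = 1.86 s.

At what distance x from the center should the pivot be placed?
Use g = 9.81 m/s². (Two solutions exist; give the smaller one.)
T = 2π√((L²/12 + x²)/(gx)). Let c = T²g/(4π²) = 0.8597.
x² − cx + L²/12 = 0 → x = (c − √(c² − L²/3))/2 = 0.3614 m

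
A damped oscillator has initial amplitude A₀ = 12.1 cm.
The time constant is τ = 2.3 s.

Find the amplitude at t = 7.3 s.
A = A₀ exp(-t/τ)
A = A₀ exp(−t/τ) = 12.1×exp(−7.3/2.3) = 0.5063 cm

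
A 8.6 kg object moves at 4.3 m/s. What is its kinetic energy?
KE = ½mv² = ½×8.6×4.3² = 79.507 J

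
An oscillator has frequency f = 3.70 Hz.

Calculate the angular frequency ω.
ω = 2πf = 2π×3.7 = 23.25 rad/s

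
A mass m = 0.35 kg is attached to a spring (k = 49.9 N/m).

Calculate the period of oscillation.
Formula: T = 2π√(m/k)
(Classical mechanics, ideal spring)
T = 2π√(m/k) = 2π√(0.35/49.9) = 0.5262 s; f = 1/T = 1.9 Hz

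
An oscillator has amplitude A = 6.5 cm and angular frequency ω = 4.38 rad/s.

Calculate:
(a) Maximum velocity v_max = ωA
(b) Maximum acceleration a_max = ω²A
v_max = ωA = 4.38×0.065 = 0.2847 m/s
a_max = ω²A = 4.38²×0.065 = 1.247 m/s²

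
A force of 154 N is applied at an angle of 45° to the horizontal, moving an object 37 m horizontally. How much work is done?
W = Fd cosθ = 154×37×cos(45°) = 4029.1 J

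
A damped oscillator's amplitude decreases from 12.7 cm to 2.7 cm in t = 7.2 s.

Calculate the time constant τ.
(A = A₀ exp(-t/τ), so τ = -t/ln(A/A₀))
A/A₀ = 2.7/12.7 = 0.2126; ln(A/A₀) = -1.548
τ = −t/ln(A/A₀) = −7.2/-1.548 = 4.65 s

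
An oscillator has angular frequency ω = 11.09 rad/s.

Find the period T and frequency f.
T = 2π/ω = 2π/11.09 = 0.5666 s; f = ω/2π = 1.765 Hz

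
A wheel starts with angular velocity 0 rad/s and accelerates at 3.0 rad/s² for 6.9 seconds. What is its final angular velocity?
ω = ω₀ + αt = 0 + 3.0 × 6.9 = 20.7 rad/s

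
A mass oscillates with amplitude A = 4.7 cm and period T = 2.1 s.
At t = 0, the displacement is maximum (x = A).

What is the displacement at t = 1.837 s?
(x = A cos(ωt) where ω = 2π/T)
ω = 2π/T = 2π/2.1 = 2.992 rad/s
x = A cos(ωt) = 4.7×cos(2.992×1.837) = 3.318 cm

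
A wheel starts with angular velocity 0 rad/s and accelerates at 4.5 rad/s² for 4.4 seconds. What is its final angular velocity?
ω = ω₀ + αt = 0 + 4.5 × 4.4 = 19.8 rad/s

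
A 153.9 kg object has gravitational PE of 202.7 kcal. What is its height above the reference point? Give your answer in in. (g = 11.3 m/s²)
PE = mgh → h = PE/(mg) = 8.481e+05 J / (153.9 kg × 11.3 m/s²) = 487.7 m = 19200.0 in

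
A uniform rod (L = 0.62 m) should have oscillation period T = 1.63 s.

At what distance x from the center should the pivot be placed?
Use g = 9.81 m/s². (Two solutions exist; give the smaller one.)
T = 2π√((L²/12 + x²)/(gx)). Let c = T²g/(4π²) = 0.6602.
x² − cx + L²/12 = 0 → x = (c − √(c² − L²/3))/2 = 0.05273 m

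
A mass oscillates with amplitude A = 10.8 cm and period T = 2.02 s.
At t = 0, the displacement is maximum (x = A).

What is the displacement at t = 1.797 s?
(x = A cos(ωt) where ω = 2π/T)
ω = 2π/T = 2π/2.02 = 3.11 rad/s
x = A cos(ωt) = 10.8×cos(3.11×1.797) = 8.304 cm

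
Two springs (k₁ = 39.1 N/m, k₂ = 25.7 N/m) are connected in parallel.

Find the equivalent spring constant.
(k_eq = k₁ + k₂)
k_eq = k₁ + k₂ = 39.1 + 25.7 = 64.8 N/m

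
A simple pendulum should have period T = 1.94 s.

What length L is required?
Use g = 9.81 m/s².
T = 2π√(L/g) → L = g(T/2π)² = 9.81×(1.94/2π)² = 0.9352 m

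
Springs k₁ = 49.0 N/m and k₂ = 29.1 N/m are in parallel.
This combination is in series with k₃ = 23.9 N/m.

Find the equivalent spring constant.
k₁₂ = k₁ + k₂ = 78.1 N/m (parallel)
1/k_eq = 1/k₁₂ + 1/k₃ → k_eq = 18.3 N/m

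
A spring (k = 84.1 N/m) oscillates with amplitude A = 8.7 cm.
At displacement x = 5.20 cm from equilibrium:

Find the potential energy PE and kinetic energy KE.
E_total = ½kA² = ½×84.1×(0.087)² = 0.3183 J
PE = ½kx² = ½×84.1×(0.052)² = 0.1137 J
KE = E_total − PE = 0.2046 J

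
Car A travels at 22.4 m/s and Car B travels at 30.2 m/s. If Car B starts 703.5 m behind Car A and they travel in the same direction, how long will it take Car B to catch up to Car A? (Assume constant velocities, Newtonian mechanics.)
Relative speed: v_rel = 30.2 - 22.4 = 7.8 m/s
Time to catch: t = d₀/v_rel = 703.5/7.8 = 90.19 s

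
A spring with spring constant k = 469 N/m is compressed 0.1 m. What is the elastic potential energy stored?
PE = ½kx² = ½×469×0.1² = 2.345 J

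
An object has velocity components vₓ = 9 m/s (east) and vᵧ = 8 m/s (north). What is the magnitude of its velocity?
|v| = √(vₓ² + vᵧ²) = √(9² + 8²) = √(145) = 12.04 m/s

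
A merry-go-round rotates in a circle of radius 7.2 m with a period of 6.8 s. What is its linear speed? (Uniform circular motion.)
v = 2πr/T = 2π×7.2/6.8 = 6.65 m/s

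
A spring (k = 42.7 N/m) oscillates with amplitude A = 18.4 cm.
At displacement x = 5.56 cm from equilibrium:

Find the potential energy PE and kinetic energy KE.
E_total = ½kA² = ½×42.7×(0.184)² = 0.7228 J
PE = ½kx² = ½×42.7×(0.0556)² = 0.066 J
KE = E_total − PE = 0.6568 J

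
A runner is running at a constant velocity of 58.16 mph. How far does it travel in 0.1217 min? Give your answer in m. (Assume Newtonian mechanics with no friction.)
d = vt (with unit conversion) = 189.9 m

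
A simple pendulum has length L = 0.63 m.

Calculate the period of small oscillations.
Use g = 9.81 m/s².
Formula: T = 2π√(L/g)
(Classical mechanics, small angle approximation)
T = 2π√(L/g) = 2π√(0.63/9.81) = 1.592 s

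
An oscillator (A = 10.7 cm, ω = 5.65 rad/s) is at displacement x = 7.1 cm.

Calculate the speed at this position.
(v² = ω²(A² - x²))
v = ω√(A² − x²) = 5.65×√(0.107² − 0.071²) = 0.4523 m/s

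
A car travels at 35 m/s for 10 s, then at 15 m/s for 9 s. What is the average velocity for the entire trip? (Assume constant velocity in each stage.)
d₁ = v₁t₁ = 35 × 10 = 350 m
d₂ = v₂t₂ = 15 × 9 = 135 m
d_total = 485 m, t_total = 19 s
v_avg = d_total/t_total = 485/19 = 25.53 m/s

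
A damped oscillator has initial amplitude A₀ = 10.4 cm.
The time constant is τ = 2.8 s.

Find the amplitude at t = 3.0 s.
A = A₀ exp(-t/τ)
A = A₀ exp(−t/τ) = 10.4×exp(−3.0/2.8) = 3.562 cm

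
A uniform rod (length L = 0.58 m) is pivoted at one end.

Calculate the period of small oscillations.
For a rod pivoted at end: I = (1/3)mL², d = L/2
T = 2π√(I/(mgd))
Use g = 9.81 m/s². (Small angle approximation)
I/m = (1/3)L² = 0.1121 m²; d = L/2 = 0.29 m
T = 2π√(I/(mgd)) = 2π√(0.1121/(9.81×0.29)) = 1.247 s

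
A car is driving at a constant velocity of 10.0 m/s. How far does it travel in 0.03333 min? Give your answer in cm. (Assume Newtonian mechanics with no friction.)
d = vt (with unit conversion) = 2000.0 cm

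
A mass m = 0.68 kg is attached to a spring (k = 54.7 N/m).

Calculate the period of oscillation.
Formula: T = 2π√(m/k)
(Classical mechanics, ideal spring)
T = 2π√(m/k) = 2π√(0.68/54.7) = 0.7006 s; f = 1/T = 1.427 Hz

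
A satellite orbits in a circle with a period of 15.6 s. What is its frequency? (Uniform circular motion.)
f = 1/T = 1/15.6 = 0.0641 Hz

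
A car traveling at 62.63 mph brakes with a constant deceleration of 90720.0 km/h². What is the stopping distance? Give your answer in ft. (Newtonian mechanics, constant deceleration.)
d = v₀² / (2a) (with unit conversion) = 183.7 ft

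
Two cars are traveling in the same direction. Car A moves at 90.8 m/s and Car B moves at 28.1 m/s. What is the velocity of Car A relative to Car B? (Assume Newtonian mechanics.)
v_rel = v_A - v_B = 90.8 - 28.1 = 62.7 m/s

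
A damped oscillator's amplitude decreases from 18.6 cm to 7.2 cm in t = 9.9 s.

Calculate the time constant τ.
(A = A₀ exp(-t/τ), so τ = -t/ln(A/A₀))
A/A₀ = 7.2/18.6 = 0.3871; ln(A/A₀) = -0.9491
τ = −t/ln(A/A₀) = −9.9/-0.9491 = 10.43 s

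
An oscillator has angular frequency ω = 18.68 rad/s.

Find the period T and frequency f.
T = 2π/ω = 2π/18.68 = 0.3364 s; f = ω/2π = 2.973 Hz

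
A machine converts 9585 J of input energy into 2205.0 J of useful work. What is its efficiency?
η = W_out/W_in = 2205.0/9585 = 0.23 = 23.0%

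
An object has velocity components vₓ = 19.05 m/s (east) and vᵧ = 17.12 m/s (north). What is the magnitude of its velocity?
|v| = √(vₓ² + vᵧ²) = √(19.05² + 17.12²) = √(655.997) = 25.61 m/s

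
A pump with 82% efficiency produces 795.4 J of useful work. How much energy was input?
W_in = W_out/η = 795.4/0.82 = 970.0 J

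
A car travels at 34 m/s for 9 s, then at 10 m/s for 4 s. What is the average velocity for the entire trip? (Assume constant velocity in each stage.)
d₁ = v₁t₁ = 34 × 9 = 306 m
d₂ = v₂t₂ = 10 × 4 = 40 m
d_total = 346 m, t_total = 13 s
v_avg = d_total/t_total = 346/13 = 26.62 m/s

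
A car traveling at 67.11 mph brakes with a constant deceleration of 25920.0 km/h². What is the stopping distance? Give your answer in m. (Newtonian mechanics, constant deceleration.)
d = v₀² / (2a) (with unit conversion) = 225.0 m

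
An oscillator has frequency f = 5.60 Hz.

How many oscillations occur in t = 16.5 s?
n = f×t = 5.6×16.5 = 92.4 oscillations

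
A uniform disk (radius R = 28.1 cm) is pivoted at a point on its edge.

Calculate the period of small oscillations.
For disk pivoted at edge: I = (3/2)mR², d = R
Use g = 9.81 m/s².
I/m = (3/2)R² = 0.1184 m²; d = R = 0.281 m
T = 2π√((3/2)R²/(gR)) = 2π√(3R/(2g)) = 1.302 s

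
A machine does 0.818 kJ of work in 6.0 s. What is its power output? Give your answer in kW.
P = W/t = 818 J / 6 s = 136.3 W = 0.1363 kW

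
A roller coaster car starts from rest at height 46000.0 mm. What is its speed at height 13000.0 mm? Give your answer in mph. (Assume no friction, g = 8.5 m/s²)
mgh₁ = ½mv₂² + mgh₂ → v₂ = √(2g(h₁−h₂)) = √(2×8.5×(46−13)) = 23.69 m/s = 52.98 mph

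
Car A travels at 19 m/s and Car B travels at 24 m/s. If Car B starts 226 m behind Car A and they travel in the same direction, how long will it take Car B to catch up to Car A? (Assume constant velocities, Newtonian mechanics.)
Relative speed: v_rel = 24 - 19 = 5 m/s
Time to catch: t = d₀/v_rel = 226/5 = 45.2 s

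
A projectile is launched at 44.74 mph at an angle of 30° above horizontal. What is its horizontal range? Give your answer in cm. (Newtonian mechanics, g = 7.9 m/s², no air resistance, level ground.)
R = v₀² sin(2θ) / g (with unit conversion) = 4385.0 cm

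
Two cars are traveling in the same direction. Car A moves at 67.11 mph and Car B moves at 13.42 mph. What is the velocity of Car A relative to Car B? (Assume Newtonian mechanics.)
v_rel = v_A - v_B = 67.11 - 13.42 = 53.69 mph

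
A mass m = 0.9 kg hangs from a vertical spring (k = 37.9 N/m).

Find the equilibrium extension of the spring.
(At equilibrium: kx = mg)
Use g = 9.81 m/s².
x_eq = mg/k = 0.9×9.81/37.9 = 0.233 m = 23.3 cm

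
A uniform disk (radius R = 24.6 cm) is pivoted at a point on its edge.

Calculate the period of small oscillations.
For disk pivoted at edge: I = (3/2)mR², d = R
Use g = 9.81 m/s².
I/m = (3/2)R² = 0.09077 m²; d = R = 0.246 m
T = 2π√((3/2)R²/(gR)) = 2π√(3R/(2g)) = 1.219 s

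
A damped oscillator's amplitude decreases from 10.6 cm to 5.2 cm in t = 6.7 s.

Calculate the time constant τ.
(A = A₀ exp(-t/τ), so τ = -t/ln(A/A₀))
A/A₀ = 5.2/10.6 = 0.4906; ln(A/A₀) = -0.7122
τ = −t/ln(A/A₀) = −6.7/-0.7122 = 9.408 s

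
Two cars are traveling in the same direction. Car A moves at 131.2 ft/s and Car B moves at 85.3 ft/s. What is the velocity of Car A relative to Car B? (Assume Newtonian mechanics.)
v_rel = v_A - v_B = 131.2 - 85.3 = 45.9 ft/s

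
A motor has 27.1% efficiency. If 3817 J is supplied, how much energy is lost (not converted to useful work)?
W_out = η × W_in = 0.271×3817 = 1034.4 J
W_lost = W_in − W_out = 3817 − 1034.4 = 2782.6 J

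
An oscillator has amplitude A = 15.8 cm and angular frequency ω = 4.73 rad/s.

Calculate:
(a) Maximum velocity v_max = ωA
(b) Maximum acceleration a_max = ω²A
v_max = ωA = 4.73×0.158 = 0.7473 m/s
a_max = ω²A = 4.73²×0.158 = 3.535 m/s²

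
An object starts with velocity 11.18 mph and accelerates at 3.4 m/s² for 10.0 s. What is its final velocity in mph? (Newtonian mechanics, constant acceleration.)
v = v₀ + at (with unit conversion) = 87.24 mph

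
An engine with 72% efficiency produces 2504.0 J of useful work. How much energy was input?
W_in = W_out/η = 2504.0/0.72 = 3477.8 J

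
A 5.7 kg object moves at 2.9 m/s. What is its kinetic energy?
KE = ½mv² = ½×5.7×2.9² = 23.9685 J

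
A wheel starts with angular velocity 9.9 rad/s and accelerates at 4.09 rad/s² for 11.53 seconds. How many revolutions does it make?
θ = ω₀t + ½αt² = 9.9×11.53 + ½×4.09×11.53² = 386.01 rad
Revolutions = θ/(2π) = 386.01/(2π) = 61.44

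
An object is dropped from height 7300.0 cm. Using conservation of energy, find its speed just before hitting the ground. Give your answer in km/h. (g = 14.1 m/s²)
mgh = ½mv² → v = √(2gh) = √(2×14.1×73) = 45.37 m/s = 163.3 km/h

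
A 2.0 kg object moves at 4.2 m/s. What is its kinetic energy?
KE = ½mv² = ½×2.0×4.2² = 17.64 J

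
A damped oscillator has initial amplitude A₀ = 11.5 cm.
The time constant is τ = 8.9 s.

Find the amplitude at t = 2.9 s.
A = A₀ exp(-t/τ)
A = A₀ exp(−t/τ) = 11.5×exp(−2.9/8.9) = 8.302 cm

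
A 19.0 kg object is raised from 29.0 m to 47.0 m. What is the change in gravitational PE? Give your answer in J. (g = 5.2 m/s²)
ΔPE = mg(h₂ − h₁) = 19 kg × 5.2 m/s² × (47 − 29) m = 1778 J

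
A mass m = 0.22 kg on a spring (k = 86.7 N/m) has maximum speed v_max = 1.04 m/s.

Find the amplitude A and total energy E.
½mv²_max = ½kA² → A = v_max√(m/k) = 1.04×√(0.22/86.7) = 0.05239 m = 5.239 cm
E = ½mv²_max = ½×0.22×1.04² = 0.119 J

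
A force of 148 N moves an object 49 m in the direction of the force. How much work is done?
W = Fd = 148×49 = 7252.0 J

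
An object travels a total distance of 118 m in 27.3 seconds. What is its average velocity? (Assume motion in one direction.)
v_avg = Δd / Δt = 118 / 27.3 = 4.32 m/s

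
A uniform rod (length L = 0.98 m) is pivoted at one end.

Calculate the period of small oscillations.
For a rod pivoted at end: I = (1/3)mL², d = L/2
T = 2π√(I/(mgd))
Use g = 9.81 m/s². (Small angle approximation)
I/m = (1/3)L² = 0.3201 m²; d = L/2 = 0.49 m
T = 2π√(I/(mgd)) = 2π√(0.3201/(9.81×0.49)) = 1.621 s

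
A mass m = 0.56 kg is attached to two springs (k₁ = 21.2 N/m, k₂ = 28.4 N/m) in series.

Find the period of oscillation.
k_eq = k₁k₂/(k₁+k₂) = 12.14 N/m
T = 2π√(m/k_eq) = 2π√(0.56/12.14) = 1.35 s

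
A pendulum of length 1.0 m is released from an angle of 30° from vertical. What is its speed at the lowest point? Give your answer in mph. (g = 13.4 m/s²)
h = L(1 − cosθ) = 1.0×(1 − cos30°) = 0.134 m
v = √(2gh) = √(2×13.4×0.134) = 1.895 m/s = 4.239 mph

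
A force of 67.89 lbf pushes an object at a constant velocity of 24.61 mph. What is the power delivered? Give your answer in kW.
P = Fv = 302 N × 11 m/s = 3322 W = 3.322 kW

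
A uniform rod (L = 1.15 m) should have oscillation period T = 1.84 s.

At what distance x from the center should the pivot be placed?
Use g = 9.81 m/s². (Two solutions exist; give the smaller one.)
T = 2π√((L²/12 + x²)/(gx)). Let c = T²g/(4π²) = 0.8413.
x² − cx + L²/12 = 0 → x = (c − √(c² − L²/3))/2 = 0.1623 m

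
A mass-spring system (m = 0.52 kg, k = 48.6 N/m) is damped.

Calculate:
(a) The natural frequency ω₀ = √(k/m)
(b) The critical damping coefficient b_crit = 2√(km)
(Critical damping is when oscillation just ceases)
ω₀ = √(k/m) = √(48.6/0.52) = 9.668 rad/s
b_crit = 2√(km) = 2√(48.6×0.52) = 10.05 kg/s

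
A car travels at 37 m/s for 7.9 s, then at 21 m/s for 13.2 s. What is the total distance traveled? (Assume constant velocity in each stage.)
d₁ = v₁t₁ = 37 × 7.9 = 292.3 m
d₂ = v₂t₂ = 21 × 13.2 = 277.2 m
d_total = 292.3 + 277.2 = 569.5 m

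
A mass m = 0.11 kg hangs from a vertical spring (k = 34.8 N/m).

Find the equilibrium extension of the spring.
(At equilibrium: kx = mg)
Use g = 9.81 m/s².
x_eq = mg/k = 0.11×9.81/34.8 = 0.03101 m = 3.101 cm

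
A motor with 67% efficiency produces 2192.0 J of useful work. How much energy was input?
W_in = W_out/η = 2192.0/0.67 = 3271.6 J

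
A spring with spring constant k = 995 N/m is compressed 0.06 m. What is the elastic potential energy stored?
PE = ½kx² = ½×995×0.06² = 1.791 J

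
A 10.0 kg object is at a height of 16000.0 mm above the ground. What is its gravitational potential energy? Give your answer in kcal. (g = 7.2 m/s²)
PE = mgh = 10 kg × 7.2 m/s² × 16 m = 1152 J = 0.2753 kcal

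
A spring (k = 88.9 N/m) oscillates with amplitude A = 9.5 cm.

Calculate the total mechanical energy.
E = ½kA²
E = ½kA² = ½×88.9×(0.095)² = 0.4012 J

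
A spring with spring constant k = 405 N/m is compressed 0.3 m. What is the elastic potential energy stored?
PE = ½kx² = ½×405×0.3² = 18.22 J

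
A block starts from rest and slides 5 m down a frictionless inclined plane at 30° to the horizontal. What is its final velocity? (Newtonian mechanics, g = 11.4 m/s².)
a = g sin(θ) = 11.4 × sin(30°) = 5.7 m/s²
v = √(2ad) = √(2 × 5.7 × 5) = 7.55 m/s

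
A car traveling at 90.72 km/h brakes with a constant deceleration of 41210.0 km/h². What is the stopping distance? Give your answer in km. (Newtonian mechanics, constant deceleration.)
d = v₀² / (2a) (with unit conversion) = 0.09986 km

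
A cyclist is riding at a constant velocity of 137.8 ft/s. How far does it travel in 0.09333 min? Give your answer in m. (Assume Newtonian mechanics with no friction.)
d = vt (with unit conversion) = 235.2 m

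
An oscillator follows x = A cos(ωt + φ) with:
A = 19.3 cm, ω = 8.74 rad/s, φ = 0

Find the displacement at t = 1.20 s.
x = A cos(ωt + φ) = 19.3×cos(8.74×1.2 + 0) = -9.381 cm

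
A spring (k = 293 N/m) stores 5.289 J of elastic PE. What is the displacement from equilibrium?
PE = ½kx² → x = √(2PE/k) = √(2×5.289/293) = 0.19 m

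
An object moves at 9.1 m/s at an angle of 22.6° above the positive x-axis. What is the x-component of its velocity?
vₓ = v cos(θ) = 9.1 × cos(22.6°) = 8.4 m/s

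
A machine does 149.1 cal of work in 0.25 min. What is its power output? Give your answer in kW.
P = W/t = 623.8 J / 15 s = 41.59 W = 0.04159 kW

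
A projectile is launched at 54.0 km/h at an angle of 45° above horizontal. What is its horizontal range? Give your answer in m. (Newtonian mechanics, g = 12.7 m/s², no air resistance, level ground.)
R = v₀² sin(2θ) / g (with unit conversion) = 17.72 m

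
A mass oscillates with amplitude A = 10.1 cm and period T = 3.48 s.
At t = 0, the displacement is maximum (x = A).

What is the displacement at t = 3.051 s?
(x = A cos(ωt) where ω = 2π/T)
ω = 2π/T = 2π/3.48 = 1.806 rad/s
x = A cos(ωt) = 10.1×cos(1.806×3.051) = 7.219 cm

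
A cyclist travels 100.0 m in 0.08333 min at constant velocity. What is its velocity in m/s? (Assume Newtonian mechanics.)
v = d/t (with unit conversion) = 20.0 m/s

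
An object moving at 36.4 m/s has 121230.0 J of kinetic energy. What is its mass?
KE = ½mv² → m = 2KE/v² = 2×121230.0/36.4² = 183.0 kg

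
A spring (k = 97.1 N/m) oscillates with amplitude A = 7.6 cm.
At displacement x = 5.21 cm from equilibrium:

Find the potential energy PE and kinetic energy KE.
E_total = ½kA² = ½×97.1×(0.076)² = 0.2804 J
PE = ½kx² = ½×97.1×(0.0521)² = 0.1318 J
KE = E_total − PE = 0.1486 J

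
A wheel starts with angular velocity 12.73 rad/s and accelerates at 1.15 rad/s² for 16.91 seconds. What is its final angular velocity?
ω = ω₀ + αt = 12.73 + 1.15 × 16.91 = 32.18 rad/s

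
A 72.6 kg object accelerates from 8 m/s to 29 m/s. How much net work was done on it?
W_net = ΔKE = ½m(v₂² − v₁²) = ½×72.6×(29² − 8²) = 28205.1 J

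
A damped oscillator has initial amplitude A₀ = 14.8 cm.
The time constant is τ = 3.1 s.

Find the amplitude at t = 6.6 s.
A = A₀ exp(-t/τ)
A = A₀ exp(−t/τ) = 14.8×exp(−6.6/3.1) = 1.76 cm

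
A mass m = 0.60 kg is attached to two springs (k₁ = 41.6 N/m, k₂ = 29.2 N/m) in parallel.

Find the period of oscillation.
k_eq = k₁+k₂ = 70.8 N/m
T = 2π√(m/k_eq) = 2π√(0.6/70.8) = 0.5784 s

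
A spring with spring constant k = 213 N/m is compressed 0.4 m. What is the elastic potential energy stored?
PE = ½kx² = ½×213×0.4² = 17.04 J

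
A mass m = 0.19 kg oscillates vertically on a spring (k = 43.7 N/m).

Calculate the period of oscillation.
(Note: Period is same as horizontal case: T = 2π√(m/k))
T = 2π√(m/k) = 2π√(0.19/43.7) = 0.4143 s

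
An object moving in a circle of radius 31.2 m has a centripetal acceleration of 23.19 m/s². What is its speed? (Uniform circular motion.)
v = √(a_c × r) = √(23.19 × 31.2) = 26.9 m/s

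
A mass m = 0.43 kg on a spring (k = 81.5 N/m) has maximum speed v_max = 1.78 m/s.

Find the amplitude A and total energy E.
½mv²_max = ½kA² → A = v_max√(m/k) = 1.78×√(0.43/81.5) = 0.1293 m = 12.93 cm
E = ½mv²_max = ½×0.43×1.78² = 0.6812 J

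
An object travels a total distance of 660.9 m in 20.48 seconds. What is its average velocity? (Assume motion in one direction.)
v_avg = Δd / Δt = 660.9 / 20.48 = 32.27 m/s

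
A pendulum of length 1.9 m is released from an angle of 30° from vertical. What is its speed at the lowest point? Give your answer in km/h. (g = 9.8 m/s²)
h = L(1 − cosθ) = 1.9×(1 − cos30°) = 0.2546 m
v = √(2gh) = √(2×9.8×0.2546) = 2.234 m/s = 8.041 km/h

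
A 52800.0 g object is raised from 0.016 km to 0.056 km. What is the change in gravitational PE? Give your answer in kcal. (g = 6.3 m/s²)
ΔPE = mg(h₂ − h₁) = 52.8 kg × 6.3 m/s² × (56 − 16) m = 1.331e+04 J = 3.18 kcal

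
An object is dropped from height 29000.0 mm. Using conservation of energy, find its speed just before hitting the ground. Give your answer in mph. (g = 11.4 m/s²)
mgh = ½mv² → v = √(2gh) = √(2×11.4×29) = 25.71 m/s = 57.52 mph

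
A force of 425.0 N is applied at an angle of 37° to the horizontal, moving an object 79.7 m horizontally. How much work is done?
W = Fd cosθ = 425.0×79.7×cos(37°) = 27052.0 J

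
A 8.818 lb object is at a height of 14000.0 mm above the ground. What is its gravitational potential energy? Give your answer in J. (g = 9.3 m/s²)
PE = mgh = 4 kg × 9.3 m/s² × 14 m = 520.8 J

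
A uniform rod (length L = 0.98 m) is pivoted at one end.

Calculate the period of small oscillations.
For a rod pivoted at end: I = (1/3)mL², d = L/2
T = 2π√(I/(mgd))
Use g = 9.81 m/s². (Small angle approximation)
I/m = (1/3)L² = 0.3201 m²; d = L/2 = 0.49 m
T = 2π√(I/(mgd)) = 2π√(0.3201/(9.81×0.49)) = 1.621 s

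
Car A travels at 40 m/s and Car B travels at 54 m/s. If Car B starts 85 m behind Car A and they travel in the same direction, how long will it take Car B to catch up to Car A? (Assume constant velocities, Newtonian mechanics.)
Relative speed: v_rel = 54 - 40 = 14 m/s
Time to catch: t = d₀/v_rel = 85/14 = 6.07 s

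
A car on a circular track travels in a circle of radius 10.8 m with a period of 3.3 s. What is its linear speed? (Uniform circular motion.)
v = 2πr/T = 2π×10.8/3.3 = 20.56 m/s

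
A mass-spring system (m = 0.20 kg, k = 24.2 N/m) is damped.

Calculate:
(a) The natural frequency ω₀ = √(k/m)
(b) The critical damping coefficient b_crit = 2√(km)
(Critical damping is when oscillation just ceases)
ω₀ = √(k/m) = √(24.2/0.2) = 11 rad/s
b_crit = 2√(km) = 2√(24.2×0.2) = 4.4 kg/s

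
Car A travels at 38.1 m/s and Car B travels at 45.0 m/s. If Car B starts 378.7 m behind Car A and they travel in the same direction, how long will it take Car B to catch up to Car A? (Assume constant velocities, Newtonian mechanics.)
Relative speed: v_rel = 45.0 - 38.1 = 6.9 m/s
Time to catch: t = d₀/v_rel = 378.7/6.9 = 54.88 s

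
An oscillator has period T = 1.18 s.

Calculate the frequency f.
f = 1/T = 1/1.18 = 0.8475 Hz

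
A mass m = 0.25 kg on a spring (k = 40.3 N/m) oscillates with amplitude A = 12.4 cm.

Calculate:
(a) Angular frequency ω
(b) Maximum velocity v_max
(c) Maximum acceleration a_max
ω = √(k/m) = √(40.3/0.25) = 12.7 rad/s
v_max = ωA = 12.7×0.124 = 1.574 m/s
a_max = ω²A = 12.7²×0.124 = 19.99 m/s²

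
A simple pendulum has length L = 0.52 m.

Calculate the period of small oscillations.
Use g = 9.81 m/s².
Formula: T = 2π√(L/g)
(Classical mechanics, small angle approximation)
T = 2π√(L/g) = 2π√(0.52/9.81) = 1.447 s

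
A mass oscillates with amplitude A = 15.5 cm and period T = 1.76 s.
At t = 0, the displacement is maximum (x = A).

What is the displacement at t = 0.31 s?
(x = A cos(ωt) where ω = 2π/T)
ω = 2π/T = 2π/1.76 = 3.57 rad/s
x = A cos(ωt) = 15.5×cos(3.57×0.31) = 6.938 cm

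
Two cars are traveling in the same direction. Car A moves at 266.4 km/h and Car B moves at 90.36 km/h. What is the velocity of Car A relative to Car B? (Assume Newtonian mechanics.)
v_rel = v_A - v_B = 266.4 - 90.36 = 176.0 km/h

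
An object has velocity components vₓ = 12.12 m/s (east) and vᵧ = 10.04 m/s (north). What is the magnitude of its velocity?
|v| = √(vₓ² + vᵧ²) = √(12.12² + 10.04²) = √(247.696) = 15.74 m/s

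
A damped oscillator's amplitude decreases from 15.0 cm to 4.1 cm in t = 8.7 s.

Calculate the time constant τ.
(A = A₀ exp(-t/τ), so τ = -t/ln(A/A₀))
A/A₀ = 4.1/15.0 = 0.2733; ln(A/A₀) = -1.297
τ = −t/ln(A/A₀) = −8.7/-1.297 = 6.707 s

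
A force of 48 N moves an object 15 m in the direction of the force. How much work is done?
W = Fd = 48×15 = 720.0 J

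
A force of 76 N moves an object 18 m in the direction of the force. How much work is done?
W = Fd = 76×18 = 1368.0 J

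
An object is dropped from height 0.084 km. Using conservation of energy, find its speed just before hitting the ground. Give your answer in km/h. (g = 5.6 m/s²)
mgh = ½mv² → v = √(2gh) = √(2×5.6×84) = 30.67 m/s = 110.4 km/h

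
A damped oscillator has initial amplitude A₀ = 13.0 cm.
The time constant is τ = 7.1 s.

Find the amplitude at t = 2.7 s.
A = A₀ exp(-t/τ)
A = A₀ exp(−t/τ) = 13.0×exp(−2.7/7.1) = 8.888 cm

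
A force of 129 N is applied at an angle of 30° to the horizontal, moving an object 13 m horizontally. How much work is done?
W = Fd cosθ = 129×13×cos(30°) = 1452.3 J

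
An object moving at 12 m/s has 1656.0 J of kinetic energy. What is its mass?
KE = ½mv² → m = 2KE/v² = 2×1656.0/12² = 23.0 kg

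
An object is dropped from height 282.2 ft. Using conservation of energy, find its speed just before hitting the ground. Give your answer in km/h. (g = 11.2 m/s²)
mgh = ½mv² → v = √(2gh) = √(2×11.2×86.01) = 43.89 m/s = 158.0 km/h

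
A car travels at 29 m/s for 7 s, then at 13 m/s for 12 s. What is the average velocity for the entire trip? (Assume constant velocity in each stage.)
d₁ = v₁t₁ = 29 × 7 = 203 m
d₂ = v₂t₂ = 13 × 12 = 156 m
d_total = 359 m, t_total = 19 s
v_avg = d_total/t_total = 359/19 = 18.89 m/s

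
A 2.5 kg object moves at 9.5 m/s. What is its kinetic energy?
KE = ½mv² = ½×2.5×9.5² = 112.8125 J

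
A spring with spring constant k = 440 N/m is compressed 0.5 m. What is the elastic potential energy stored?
PE = ½kx² = ½×440×0.5² = 55.0 J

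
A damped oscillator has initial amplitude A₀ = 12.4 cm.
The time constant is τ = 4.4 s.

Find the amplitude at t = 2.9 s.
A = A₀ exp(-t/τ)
A = A₀ exp(−t/τ) = 12.4×exp(−2.9/4.4) = 6.415 cm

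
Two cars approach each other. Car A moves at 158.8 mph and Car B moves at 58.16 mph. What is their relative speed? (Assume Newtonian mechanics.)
v_rel = v_A + v_B = 158.8 + 58.16 = 217.0 mph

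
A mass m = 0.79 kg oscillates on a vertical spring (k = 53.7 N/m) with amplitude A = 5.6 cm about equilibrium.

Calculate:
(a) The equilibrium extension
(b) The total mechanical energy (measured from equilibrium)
x_eq = mg/k = 0.79×9.81/53.7 = 0.1443 m = 14.43 cm
E = ½kA² = ½×53.7×(0.056)² = 0.0842 J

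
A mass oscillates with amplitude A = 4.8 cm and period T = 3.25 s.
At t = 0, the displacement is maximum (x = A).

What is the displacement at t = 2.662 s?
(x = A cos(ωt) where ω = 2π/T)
ω = 2π/T = 2π/3.25 = 1.933 rad/s
x = A cos(ωt) = 4.8×cos(1.933×2.662) = 2.019 cm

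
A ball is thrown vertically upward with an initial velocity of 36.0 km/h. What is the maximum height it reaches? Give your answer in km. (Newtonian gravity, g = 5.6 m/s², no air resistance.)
h_max = v₀²/(2g) (with unit conversion) = 0.008929 km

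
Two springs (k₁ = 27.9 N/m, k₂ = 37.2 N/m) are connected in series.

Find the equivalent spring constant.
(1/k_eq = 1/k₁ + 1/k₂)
1/k_eq = 1/27.9 + 1/37.2 = 0.062724; k_eq = 15.94 N/m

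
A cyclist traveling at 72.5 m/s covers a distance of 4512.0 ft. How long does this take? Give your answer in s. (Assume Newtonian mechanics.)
t = d/v (with unit conversion) = 18.97 s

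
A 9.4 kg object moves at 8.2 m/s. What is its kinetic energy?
KE = ½mv² = ½×9.4×8.2² = 316.028 J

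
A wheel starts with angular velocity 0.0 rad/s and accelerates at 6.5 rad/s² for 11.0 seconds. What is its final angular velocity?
ω = ω₀ + αt = 0.0 + 6.5 × 11.0 = 71.5 rad/s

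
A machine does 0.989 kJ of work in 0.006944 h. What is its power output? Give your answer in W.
P = W/t = 989 J / 25 s = 39.56 W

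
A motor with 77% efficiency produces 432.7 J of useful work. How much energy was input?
W_in = W_out/η = 432.7/0.77 = 561.95 J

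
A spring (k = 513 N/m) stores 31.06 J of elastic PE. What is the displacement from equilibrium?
PE = ½kx² → x = √(2PE/k) = √(2×31.06/513) = 0.348 m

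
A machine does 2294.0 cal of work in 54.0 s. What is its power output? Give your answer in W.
P = W/t = 9598 J / 54 s = 177.7 W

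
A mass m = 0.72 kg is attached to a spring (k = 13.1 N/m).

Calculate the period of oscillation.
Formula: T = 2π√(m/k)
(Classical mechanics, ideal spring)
T = 2π√(m/k) = 2π√(0.72/13.1) = 1.473 s; f = 1/T = 0.6789 Hz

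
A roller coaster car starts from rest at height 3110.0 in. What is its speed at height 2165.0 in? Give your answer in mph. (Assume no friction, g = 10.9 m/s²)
mgh₁ = ½mv₂² + mgh₂ → v₂ = √(2g(h₁−h₂)) = √(2×10.9×(78.99−54.99)) = 22.87 m/s = 51.17 mph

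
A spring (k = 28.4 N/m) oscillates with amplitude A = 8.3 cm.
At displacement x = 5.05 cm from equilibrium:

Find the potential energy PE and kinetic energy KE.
E_total = ½kA² = ½×28.4×(0.083)² = 0.09782 J
PE = ½kx² = ½×28.4×(0.0505)² = 0.03621 J
KE = E_total − PE = 0.06161 J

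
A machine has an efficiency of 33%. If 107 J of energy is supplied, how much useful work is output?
W_out = η × W_in = 0.33 × 107 = 35.31 J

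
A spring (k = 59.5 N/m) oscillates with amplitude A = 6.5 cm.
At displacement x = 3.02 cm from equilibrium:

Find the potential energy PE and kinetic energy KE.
E_total = ½kA² = ½×59.5×(0.065)² = 0.1257 J
PE = ½kx² = ½×59.5×(0.0302)² = 0.02713 J
KE = E_total − PE = 0.09856 J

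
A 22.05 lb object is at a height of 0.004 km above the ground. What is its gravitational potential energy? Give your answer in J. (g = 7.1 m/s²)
PE = mgh = 10 kg × 7.1 m/s² × 4 m = 284 J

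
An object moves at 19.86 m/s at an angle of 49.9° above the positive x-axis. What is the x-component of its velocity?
vₓ = v cos(θ) = 19.86 × cos(49.9°) = 12.79 m/s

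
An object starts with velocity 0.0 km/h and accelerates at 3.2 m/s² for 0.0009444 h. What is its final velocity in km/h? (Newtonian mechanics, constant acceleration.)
v = v₀ + at (with unit conversion) = 39.17 km/h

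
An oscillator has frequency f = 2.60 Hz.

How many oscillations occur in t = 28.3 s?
n = f×t = 2.6×28.3 = 73.58 oscillations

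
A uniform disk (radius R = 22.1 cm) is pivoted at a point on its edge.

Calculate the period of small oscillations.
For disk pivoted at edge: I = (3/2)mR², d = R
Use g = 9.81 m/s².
I/m = (3/2)R² = 0.07326 m²; d = R = 0.221 m
T = 2π√((3/2)R²/(gR)) = 2π√(3R/(2g)) = 1.155 s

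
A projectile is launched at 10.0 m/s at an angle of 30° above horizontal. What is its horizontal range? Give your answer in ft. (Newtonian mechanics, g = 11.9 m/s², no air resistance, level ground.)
R = v₀² sin(2θ) / g (with unit conversion) = 23.88 ft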